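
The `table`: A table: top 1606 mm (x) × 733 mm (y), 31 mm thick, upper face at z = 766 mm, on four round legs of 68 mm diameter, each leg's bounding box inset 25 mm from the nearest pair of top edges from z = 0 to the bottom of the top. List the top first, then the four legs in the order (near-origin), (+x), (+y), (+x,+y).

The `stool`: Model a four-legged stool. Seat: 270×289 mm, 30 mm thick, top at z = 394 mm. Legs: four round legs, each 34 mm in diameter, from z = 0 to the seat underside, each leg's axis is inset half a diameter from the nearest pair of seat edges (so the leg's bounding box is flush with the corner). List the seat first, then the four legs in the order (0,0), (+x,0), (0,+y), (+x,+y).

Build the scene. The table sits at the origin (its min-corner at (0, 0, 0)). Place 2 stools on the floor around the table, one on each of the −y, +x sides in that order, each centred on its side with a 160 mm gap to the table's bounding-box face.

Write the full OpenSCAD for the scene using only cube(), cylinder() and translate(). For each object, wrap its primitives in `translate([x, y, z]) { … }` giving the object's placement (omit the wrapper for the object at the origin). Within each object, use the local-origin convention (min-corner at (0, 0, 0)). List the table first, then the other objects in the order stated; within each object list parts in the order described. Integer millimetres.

translate([0, 0, 735]) cube([1606, 733, 31]);
translate([59, 59, 0]) cylinder(h = 735, r = 34);
translate([1547, 59, 0]) cylinder(h = 735, r = 34);
translate([59, 674, 0]) cylinder(h = 735, r = 34);
translate([1547, 674, 0]) cylinder(h = 735, r = 34);
translate([668, -449, 0]) {
  translate([0, 0, 364]) cube([270, 289, 30]);
  translate([17, 17, 0]) cylinder(h = 364, r = 17);
  translate([253, 17, 0]) cylinder(h = 364, r = 17);
  translate([17, 272, 0]) cylinder(h = 364, r = 17);
  translate([253, 272, 0]) cylinder(h = 364, r = 17);
}
translate([1766, 222, 0]) {
  translate([0, 0, 364]) cube([270, 289, 30]);
  translate([17, 17, 0]) cylinder(h = 364, r = 17);
  translate([253, 17, 0]) cylinder(h = 364, r = 17);
  translate([17, 272, 0]) cylinder(h = 364, r = 17);
  translate([253, 272, 0]) cylinder(h = 364, r = 17);
}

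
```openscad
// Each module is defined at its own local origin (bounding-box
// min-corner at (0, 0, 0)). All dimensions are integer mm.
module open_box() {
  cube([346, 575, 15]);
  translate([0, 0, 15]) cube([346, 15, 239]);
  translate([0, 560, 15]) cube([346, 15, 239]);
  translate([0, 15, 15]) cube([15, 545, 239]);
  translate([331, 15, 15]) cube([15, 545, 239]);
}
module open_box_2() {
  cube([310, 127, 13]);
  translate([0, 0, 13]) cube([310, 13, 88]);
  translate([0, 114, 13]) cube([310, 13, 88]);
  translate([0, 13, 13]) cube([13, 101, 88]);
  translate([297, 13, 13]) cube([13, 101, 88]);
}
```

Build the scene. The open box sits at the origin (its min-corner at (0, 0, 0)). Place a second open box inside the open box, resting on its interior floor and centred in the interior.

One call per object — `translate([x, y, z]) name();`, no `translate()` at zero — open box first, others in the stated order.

open_box();
translate([18, 224, 15]) open_box_2();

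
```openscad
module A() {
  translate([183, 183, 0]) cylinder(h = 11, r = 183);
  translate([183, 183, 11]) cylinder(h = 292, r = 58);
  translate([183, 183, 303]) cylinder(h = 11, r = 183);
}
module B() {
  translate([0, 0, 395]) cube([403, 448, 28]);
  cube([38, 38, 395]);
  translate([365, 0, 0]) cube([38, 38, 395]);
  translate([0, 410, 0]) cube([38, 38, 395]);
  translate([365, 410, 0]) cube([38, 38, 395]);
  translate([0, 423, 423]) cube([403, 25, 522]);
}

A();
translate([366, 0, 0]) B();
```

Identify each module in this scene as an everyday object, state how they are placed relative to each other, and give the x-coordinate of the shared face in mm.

A is a spool. B is a chair. The chair is against the spool's +x side, with their −y faces flush. The x-coordinate of the shared face is 366 mm.

The spool's +x face and the chair's −x face are both at x = 366 mm.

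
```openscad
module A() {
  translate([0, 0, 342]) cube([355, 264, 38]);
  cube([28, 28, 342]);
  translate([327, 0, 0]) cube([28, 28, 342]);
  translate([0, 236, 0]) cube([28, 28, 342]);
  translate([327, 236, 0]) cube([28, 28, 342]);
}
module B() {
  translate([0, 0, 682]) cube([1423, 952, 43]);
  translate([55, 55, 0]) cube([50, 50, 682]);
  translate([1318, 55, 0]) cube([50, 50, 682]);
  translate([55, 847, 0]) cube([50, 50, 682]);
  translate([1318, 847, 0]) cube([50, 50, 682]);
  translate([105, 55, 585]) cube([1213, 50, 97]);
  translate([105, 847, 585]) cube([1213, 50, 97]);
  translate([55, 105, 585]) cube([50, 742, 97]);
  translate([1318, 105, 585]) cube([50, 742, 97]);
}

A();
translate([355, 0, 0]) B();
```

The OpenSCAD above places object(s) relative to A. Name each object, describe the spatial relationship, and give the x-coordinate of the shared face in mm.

The stool's +x face and the table's −x face are both at x = 355 mm.

A is a stool. B is a table. The table is against the stool's +x side, with their −y faces flush. The x-coordinate of the shared face is 355 mm.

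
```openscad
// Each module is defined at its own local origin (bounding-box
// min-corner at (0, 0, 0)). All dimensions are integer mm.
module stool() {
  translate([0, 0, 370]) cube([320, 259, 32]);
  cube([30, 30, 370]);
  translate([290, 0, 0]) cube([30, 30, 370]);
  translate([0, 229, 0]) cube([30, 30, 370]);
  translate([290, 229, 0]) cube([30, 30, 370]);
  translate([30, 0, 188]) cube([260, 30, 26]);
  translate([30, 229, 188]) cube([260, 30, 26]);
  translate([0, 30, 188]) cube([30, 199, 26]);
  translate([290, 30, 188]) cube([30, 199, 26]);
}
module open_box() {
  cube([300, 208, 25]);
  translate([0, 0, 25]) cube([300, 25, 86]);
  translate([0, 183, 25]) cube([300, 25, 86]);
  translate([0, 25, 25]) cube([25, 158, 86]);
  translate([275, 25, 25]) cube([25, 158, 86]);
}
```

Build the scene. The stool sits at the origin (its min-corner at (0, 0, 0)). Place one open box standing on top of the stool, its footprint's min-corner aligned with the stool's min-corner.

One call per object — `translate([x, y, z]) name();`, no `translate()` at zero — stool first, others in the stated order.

stool();
translate([0, 0, 402]) open_box();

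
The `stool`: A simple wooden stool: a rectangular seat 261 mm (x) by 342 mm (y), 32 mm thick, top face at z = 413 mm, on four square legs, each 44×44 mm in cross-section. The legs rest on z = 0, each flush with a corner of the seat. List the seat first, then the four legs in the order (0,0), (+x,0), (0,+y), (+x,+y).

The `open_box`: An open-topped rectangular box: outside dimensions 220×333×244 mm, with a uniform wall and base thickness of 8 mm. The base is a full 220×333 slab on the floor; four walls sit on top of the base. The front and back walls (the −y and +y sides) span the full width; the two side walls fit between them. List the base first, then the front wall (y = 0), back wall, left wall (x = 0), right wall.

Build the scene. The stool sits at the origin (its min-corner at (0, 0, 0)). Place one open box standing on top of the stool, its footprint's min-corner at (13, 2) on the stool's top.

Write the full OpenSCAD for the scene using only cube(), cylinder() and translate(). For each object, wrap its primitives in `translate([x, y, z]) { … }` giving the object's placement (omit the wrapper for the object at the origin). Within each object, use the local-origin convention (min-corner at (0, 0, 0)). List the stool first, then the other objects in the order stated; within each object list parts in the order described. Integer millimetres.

translate([0, 0, 381]) cube([261, 342, 32]);
cube([44, 44, 381]);
translate([217, 0, 0]) cube([44, 44, 381]);
translate([0, 298, 0]) cube([44, 44, 381]);
translate([217, 298, 0]) cube([44, 44, 381]);
translate([13, 2, 413]) {
  cube([220, 333, 8]);
  translate([0, 0, 8]) cube([220, 8, 236]);
  translate([0, 325, 8]) cube([220, 8, 236]);
  translate([0, 8, 8]) cube([8, 317, 236]);
  translate([212, 8, 8]) cube([8, 317, 236]);
}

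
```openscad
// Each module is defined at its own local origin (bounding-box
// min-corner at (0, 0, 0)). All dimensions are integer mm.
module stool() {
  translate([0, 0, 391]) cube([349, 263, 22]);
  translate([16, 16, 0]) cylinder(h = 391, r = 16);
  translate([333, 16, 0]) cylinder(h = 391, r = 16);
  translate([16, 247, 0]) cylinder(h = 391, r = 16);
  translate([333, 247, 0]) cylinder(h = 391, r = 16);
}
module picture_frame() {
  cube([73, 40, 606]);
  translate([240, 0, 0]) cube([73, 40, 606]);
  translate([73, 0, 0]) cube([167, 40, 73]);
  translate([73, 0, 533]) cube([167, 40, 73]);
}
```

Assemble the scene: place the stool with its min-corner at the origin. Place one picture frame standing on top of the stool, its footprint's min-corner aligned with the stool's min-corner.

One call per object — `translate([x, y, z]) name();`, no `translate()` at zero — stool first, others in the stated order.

stool();
translate([0, 0, 413]) picture_frame();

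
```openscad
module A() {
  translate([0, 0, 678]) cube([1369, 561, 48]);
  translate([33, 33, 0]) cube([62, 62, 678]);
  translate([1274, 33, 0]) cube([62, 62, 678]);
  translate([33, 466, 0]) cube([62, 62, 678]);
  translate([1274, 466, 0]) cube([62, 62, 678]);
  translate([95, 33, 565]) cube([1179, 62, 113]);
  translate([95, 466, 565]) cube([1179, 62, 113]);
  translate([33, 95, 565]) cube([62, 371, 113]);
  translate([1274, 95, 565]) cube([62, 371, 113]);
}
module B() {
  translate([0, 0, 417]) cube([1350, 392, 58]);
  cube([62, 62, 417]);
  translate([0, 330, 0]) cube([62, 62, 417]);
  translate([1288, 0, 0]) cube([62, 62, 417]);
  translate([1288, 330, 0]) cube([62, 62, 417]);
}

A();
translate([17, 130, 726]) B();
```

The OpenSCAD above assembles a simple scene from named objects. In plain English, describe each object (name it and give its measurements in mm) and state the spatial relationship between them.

A is a table with a 1369×561 mm rectangular top, 48 mm thick, top surface at z = 726 mm, supported by four 62×62 mm square legs, each inset 33 mm from the nearest pair of top edges, running from the floor. Four apron rails, 62 mm thick and 113 mm tall, run between adjacent legs with their top edges flush with the underside of the top and their outer faces flush with the legs' outer faces.

B is a long wooden bench with a 1350 mm (x) × 392 mm (y) seat, 58 mm thick, its top surface 475 mm above the floor. Four 62 mm square legs at the seat corners, flush with the edges, run from z = 0 to the seat underside.

The bench is on top of the table.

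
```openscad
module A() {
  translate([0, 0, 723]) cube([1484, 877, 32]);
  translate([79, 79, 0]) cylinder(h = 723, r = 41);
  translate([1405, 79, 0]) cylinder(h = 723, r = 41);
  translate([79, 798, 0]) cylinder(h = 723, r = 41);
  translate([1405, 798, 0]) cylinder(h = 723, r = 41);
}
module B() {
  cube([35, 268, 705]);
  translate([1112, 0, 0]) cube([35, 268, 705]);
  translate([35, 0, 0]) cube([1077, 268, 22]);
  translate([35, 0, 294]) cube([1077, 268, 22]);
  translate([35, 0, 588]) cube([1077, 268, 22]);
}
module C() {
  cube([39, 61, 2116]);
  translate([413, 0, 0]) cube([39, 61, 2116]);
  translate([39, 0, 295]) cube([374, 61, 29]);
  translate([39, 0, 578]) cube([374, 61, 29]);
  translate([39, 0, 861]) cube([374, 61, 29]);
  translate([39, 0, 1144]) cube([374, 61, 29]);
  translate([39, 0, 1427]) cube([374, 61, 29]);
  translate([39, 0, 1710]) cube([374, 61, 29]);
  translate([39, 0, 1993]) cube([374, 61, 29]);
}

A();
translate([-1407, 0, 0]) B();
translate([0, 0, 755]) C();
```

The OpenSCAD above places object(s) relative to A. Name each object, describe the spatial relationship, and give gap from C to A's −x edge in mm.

A is a table. B is a bookshelf. C is a ladder. The bookshelf is on the floor beside the table on its −x side. The ladder is on top of the table. The gap from the ladder to the table's −x edge is 0 mm.

The ladder's min-x is at 0; the table's min-x is 0; gap = 0 mm.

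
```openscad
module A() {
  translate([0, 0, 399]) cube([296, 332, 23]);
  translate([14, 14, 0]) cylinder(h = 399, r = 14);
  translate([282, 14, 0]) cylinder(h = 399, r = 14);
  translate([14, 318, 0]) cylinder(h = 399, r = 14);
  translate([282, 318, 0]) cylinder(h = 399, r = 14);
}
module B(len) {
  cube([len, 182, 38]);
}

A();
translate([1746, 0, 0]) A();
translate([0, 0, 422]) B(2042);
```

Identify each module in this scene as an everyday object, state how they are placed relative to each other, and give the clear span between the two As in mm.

A is a stool. B is a beam. A beam spans the tops of two stools. The clear span between the two stools is 1450 mm.

Second stool starts at x = 1746; first ends at x = 296; clear span = 1746 − 296 = 1450 mm.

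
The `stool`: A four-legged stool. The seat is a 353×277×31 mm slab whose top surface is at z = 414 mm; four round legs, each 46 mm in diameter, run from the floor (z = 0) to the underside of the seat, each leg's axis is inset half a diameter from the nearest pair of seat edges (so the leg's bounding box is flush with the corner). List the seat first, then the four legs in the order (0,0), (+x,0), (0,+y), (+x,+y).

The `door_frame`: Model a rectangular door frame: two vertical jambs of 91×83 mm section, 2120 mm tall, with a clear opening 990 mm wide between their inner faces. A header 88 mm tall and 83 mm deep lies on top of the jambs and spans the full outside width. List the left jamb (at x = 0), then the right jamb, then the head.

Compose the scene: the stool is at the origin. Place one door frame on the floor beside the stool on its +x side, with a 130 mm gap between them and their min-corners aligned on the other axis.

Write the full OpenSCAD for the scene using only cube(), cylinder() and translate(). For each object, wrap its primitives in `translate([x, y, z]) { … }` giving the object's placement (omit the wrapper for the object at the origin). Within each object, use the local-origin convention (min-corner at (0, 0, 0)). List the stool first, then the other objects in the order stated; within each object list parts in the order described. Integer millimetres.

translate([0, 0, 383]) cube([353, 277, 31]);
translate([23, 23, 0]) cylinder(h = 383, r = 23);
translate([330, 23, 0]) cylinder(h = 383, r = 23);
translate([23, 254, 0]) cylinder(h = 383, r = 23);
translate([330, 254, 0]) cylinder(h = 383, r = 23);
translate([483, 0, 0]) {
  cube([91, 83, 2120]);
  translate([1081, 0, 0]) cube([91, 83, 2120]);
  translate([0, 0, 2120]) cube([1172, 83, 88]);
}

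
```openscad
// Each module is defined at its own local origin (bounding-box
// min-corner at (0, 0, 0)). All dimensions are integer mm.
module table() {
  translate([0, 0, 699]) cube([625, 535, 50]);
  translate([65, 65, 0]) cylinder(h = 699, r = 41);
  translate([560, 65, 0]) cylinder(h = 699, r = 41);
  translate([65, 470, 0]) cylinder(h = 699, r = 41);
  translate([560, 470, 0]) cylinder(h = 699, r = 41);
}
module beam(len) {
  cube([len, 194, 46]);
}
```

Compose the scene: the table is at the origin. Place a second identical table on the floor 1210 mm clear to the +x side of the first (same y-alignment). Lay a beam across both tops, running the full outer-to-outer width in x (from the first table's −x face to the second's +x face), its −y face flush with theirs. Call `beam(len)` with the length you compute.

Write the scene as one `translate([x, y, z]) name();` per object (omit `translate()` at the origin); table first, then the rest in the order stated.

table();
translate([1835, 0, 0]) table();
translate([0, 0, 749]) beam(2460);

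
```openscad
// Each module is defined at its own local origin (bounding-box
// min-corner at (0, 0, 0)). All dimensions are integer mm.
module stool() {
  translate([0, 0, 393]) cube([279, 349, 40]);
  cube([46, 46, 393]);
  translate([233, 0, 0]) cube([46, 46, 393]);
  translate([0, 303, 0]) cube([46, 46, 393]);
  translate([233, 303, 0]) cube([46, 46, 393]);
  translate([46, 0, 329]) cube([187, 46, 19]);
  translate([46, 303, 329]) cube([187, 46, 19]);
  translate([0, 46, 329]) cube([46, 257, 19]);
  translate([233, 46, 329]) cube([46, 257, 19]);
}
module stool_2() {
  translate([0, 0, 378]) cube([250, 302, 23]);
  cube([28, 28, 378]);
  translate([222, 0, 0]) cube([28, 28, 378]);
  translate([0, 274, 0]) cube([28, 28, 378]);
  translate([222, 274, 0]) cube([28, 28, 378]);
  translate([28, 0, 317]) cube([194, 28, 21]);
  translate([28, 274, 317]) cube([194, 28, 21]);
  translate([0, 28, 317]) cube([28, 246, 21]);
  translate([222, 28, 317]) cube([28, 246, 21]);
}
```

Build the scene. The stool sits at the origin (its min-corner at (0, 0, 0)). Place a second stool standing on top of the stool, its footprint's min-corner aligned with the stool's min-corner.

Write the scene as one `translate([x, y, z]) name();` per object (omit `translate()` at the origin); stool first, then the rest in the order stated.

stool();
translate([0, 0, 433]) stool_2();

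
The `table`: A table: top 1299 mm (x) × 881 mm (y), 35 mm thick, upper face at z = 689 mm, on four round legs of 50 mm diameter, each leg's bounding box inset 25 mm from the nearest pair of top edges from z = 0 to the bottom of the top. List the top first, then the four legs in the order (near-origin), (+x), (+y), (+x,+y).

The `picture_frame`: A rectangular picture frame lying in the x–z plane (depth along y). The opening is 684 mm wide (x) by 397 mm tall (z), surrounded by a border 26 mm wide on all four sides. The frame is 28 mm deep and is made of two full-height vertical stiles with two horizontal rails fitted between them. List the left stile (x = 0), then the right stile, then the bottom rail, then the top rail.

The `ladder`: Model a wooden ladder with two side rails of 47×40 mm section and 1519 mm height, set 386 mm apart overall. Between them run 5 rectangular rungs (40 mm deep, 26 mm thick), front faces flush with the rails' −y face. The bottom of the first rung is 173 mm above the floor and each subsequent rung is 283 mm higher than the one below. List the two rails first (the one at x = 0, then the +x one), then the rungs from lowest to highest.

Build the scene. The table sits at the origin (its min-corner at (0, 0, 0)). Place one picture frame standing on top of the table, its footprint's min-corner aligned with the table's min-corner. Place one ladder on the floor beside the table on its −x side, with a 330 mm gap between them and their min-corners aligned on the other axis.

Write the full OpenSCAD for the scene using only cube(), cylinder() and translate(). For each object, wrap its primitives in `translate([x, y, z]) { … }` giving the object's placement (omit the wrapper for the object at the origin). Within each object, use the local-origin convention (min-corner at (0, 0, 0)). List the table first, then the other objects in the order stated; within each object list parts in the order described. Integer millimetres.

translate([0, 0, 654]) cube([1299, 881, 35]);
translate([50, 50, 0]) cylinder(h = 654, r = 25);
translate([1249, 50, 0]) cylinder(h = 654, r = 25);
translate([50, 831, 0]) cylinder(h = 654, r = 25);
translate([1249, 831, 0]) cylinder(h = 654, r = 25);
translate([0, 0, 689]) {
  cube([26, 28, 449]);
  translate([710, 0, 0]) cube([26, 28, 449]);
  translate([26, 0, 0]) cube([684, 28, 26]);
  translate([26, 0, 423]) cube([684, 28, 26]);
}
translate([-716, 0, 0]) {
  cube([47, 40, 1519]);
  translate([339, 0, 0]) cube([47, 40, 1519]);
  translate([47, 0, 173]) cube([292, 40, 26]);
  translate([47, 0, 456]) cube([292, 40, 26]);
  translate([47, 0, 739]) cube([292, 40, 26]);
  translate([47, 0, 1022]) cube([292, 40, 26]);
  translate([47, 0, 1305]) cube([292, 40, 26]);
}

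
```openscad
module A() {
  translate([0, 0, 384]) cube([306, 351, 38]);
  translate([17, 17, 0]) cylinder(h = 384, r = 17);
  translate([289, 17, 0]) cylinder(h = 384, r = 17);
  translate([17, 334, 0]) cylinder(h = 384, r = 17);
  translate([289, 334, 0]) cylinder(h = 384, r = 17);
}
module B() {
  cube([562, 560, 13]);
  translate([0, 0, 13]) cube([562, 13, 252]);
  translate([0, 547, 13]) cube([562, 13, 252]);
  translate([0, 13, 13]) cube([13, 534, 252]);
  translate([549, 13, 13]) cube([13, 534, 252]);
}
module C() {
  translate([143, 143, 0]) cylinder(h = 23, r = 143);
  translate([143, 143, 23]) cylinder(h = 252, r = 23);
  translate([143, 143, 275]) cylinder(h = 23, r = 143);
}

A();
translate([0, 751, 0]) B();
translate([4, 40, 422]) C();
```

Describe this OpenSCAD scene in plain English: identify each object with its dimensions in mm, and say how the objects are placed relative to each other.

A is a simple wooden stool: a rectangular seat 306 mm (x) by 351 mm (y), 38 mm thick, top face at z = 422 mm, on four round legs, each 34 mm in diameter. The legs rest on z = 0, each leg's axis is inset half a diameter from the nearest pair of seat edges (so the leg's bounding box is flush with the corner).

B is an open-topped rectangular box: outside dimensions 562×560×265 mm, with a uniform wall and base thickness of 13 mm. The base is a full 562×560 slab on the floor; four walls sit on top of the base. The front and back walls (the −y and +y sides) span the full width; the two side walls fit between them.

C is a spool: two coaxial disc flanges of radius 143 mm and thickness 23 mm, joined by a core cylinder of radius 23 mm and height 252 mm. The lower flange rests on z = 0 and the three cylinders share a vertical axis.

The open box is on the floor beside the stool on its +y side. The spool is on top of the stool.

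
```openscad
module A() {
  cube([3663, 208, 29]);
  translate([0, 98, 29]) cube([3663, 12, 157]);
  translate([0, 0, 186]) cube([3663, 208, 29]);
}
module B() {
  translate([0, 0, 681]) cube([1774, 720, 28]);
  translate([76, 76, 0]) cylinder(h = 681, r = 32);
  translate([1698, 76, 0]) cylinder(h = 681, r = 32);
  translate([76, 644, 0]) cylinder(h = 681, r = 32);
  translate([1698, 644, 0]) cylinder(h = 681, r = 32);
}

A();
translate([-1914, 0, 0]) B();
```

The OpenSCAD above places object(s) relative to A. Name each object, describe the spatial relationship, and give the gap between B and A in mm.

A is an I-beam. B is a table. The table is on the floor beside the I-beam on its −x side. The gap between the table and the I-beam is 140 mm.

The table's nearest face is 140 mm from the I-beam's −x face.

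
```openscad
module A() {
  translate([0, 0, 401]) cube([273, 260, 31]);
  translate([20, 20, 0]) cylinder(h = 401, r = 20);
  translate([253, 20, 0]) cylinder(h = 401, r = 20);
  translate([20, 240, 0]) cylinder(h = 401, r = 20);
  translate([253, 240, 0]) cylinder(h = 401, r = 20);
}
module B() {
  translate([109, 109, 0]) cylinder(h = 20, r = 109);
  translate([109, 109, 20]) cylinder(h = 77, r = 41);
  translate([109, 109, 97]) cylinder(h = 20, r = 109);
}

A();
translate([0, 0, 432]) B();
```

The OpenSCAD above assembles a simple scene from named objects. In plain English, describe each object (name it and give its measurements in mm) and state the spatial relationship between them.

A is a simple wooden stool: a rectangular seat 273 mm (x) by 260 mm (y), 31 mm thick, top face at z = 432 mm, on four round legs, each 40 mm in diameter. The legs rest on z = 0, each leg's axis is inset half a diameter from the nearest pair of seat edges (so the leg's bounding box is flush with the corner).

B is a spool: two coaxial disc flanges of radius 109 mm and thickness 20 mm, joined by a core cylinder of radius 41 mm and height 77 mm. The lower flange rests on z = 0 and the three cylinders share a vertical axis.

The spool is on top of the stool.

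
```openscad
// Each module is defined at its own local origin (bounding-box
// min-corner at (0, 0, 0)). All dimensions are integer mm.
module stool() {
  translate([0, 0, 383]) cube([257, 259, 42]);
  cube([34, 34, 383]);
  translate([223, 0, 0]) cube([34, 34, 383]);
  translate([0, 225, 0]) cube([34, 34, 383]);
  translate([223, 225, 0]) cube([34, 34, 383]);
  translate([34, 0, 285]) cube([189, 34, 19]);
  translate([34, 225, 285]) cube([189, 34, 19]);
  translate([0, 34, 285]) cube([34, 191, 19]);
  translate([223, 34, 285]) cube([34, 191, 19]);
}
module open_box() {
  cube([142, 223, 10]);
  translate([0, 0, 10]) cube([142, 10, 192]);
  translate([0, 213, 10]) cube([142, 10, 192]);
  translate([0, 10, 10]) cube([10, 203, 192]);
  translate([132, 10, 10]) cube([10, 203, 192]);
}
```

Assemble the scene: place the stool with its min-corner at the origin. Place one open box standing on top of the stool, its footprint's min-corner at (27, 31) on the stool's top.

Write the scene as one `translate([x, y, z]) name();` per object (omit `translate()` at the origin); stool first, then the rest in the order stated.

stool();
translate([27, 31, 425]) open_box();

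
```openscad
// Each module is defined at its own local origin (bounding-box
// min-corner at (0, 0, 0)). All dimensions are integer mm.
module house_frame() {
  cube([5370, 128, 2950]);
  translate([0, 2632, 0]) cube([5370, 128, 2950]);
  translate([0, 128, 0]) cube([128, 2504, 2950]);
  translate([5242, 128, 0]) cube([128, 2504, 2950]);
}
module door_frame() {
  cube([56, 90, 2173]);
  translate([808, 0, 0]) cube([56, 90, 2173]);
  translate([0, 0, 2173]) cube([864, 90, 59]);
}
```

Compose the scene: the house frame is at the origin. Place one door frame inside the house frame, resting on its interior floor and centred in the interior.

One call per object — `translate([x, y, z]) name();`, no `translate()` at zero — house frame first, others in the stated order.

house_frame();
translate([2253, 1335, 0]) door_frame();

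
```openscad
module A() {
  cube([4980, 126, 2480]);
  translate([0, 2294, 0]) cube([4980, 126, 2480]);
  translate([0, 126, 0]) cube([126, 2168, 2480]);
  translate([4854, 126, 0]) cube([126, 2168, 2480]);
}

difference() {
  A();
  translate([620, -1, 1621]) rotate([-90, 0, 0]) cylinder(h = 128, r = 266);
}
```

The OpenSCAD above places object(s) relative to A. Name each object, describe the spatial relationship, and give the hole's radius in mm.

A is a house frame. The house frame has a circular hole through its front wall. The hole's radius is 266 mm.

The subtracted cylinder has r = 266 mm.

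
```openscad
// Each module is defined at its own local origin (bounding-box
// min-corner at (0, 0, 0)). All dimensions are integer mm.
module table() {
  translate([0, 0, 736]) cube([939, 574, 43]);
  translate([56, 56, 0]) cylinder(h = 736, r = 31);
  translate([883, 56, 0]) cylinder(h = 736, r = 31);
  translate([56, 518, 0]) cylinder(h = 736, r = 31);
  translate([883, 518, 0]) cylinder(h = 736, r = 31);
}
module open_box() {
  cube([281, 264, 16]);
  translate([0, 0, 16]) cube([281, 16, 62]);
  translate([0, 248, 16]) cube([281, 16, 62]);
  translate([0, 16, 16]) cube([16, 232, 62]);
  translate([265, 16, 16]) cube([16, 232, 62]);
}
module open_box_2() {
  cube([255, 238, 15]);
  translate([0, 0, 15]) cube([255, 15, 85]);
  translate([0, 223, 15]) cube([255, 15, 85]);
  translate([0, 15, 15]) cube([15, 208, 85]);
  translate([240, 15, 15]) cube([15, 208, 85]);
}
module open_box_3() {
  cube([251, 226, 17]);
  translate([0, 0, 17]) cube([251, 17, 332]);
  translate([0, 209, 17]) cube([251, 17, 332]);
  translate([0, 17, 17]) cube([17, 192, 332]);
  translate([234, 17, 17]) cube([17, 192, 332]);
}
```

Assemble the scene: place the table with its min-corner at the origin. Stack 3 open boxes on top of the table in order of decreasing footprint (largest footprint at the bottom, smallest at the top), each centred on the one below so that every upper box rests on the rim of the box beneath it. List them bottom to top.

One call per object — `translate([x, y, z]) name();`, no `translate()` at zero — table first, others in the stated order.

table();
translate([329, 155, 779]) open_box();
translate([342, 168, 857]) open_box_2();
translate([344, 174, 957]) open_box_3();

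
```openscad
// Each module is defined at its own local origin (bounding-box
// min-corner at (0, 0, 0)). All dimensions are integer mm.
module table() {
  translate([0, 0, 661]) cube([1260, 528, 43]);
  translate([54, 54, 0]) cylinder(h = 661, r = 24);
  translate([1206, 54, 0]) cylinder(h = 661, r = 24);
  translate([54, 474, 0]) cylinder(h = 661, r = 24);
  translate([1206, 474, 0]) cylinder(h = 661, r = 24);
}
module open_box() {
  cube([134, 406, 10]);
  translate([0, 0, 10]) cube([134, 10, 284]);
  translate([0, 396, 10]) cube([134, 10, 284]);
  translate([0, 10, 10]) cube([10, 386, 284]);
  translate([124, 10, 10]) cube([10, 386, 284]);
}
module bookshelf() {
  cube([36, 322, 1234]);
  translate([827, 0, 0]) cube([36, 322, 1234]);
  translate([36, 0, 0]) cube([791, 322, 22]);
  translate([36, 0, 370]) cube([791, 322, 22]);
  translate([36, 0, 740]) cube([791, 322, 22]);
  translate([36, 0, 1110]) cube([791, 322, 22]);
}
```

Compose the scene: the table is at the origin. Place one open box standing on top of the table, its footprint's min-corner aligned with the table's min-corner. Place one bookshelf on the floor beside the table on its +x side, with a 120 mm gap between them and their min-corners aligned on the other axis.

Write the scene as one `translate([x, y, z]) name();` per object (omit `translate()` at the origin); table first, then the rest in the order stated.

table();
translate([0, 0, 704]) open_box();
translate([1380, 0, 0]) bookshelf();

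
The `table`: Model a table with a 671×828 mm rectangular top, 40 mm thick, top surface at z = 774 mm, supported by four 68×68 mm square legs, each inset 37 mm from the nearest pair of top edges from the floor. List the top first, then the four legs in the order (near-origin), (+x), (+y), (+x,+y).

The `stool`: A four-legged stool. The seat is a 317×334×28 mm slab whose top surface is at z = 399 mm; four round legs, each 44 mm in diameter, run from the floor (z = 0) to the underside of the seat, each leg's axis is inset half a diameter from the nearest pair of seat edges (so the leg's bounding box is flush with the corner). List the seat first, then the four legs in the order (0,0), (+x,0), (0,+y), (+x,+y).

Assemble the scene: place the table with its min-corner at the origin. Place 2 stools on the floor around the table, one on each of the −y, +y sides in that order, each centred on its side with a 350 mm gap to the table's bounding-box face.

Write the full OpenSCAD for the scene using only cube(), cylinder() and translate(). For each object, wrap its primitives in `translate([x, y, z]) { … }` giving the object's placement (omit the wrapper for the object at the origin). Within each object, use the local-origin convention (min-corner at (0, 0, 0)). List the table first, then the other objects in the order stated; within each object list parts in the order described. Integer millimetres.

translate([0, 0, 734]) cube([671, 828, 40]);
translate([37, 37, 0]) cube([68, 68, 734]);
translate([566, 37, 0]) cube([68, 68, 734]);
translate([37, 723, 0]) cube([68, 68, 734]);
translate([566, 723, 0]) cube([68, 68, 734]);
translate([177, -684, 0]) {
  translate([0, 0, 371]) cube([317, 334, 28]);
  translate([22, 22, 0]) cylinder(h = 371, r = 22);
  translate([295, 22, 0]) cylinder(h = 371, r = 22);
  translate([22, 312, 0]) cylinder(h = 371, r = 22);
  translate([295, 312, 0]) cylinder(h = 371, r = 22);
}
translate([177, 1178, 0]) {
  translate([0, 0, 371]) cube([317, 334, 28]);
  translate([22, 22, 0]) cylinder(h = 371, r = 22);
  translate([295, 22, 0]) cylinder(h = 371, r = 22);
  translate([22, 312, 0]) cylinder(h = 371, r = 22);
  translate([295, 312, 0]) cylinder(h = 371, r = 22);
}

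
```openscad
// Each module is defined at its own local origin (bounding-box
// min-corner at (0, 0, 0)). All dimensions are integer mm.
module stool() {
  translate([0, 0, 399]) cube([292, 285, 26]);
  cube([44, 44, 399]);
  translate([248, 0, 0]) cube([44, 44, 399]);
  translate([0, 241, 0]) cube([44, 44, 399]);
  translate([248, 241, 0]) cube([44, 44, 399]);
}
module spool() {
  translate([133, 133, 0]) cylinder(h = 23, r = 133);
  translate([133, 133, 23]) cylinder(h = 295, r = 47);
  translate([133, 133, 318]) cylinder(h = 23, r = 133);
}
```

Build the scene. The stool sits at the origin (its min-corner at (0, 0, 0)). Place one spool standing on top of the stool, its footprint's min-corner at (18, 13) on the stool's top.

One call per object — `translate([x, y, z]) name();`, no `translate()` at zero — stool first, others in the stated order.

stool();
translate([18, 13, 425]) spool();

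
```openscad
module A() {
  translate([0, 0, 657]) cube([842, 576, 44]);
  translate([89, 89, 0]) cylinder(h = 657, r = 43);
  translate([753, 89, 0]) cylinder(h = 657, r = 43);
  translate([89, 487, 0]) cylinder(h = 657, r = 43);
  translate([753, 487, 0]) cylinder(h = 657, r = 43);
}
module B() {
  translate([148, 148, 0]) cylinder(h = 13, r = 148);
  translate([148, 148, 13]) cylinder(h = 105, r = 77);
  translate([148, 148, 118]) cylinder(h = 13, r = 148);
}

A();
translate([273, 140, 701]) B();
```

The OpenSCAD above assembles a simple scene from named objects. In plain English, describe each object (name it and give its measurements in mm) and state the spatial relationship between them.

A is a table: top 842 mm (x) × 576 mm (y), 44 mm thick, upper face at z = 701 mm, on four round legs of 86 mm diameter, each leg's bounding box inset 46 mm from the nearest pair of top edges, running from z = 0 to the bottom of the top.

B is a spool: two coaxial disc flanges of radius 148 mm and thickness 13 mm, joined by a core cylinder of radius 77 mm and height 105 mm. The lower flange rests on z = 0 and the three cylinders share a vertical axis.

The spool is on top of the table, centred.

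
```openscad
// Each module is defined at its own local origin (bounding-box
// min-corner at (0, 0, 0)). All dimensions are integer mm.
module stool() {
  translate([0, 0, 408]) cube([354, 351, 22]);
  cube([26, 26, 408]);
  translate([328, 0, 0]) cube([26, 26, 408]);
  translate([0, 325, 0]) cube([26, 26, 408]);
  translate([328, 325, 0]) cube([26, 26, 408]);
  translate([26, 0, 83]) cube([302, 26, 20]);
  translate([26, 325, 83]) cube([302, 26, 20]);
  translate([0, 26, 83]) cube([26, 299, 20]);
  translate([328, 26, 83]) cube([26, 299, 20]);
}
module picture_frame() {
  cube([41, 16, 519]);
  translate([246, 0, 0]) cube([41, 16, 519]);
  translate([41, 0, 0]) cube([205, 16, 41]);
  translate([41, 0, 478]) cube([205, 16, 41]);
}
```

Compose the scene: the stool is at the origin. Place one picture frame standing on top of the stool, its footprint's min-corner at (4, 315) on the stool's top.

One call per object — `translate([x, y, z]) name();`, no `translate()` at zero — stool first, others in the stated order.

stool();
translate([4, 315, 430]) picture_frame();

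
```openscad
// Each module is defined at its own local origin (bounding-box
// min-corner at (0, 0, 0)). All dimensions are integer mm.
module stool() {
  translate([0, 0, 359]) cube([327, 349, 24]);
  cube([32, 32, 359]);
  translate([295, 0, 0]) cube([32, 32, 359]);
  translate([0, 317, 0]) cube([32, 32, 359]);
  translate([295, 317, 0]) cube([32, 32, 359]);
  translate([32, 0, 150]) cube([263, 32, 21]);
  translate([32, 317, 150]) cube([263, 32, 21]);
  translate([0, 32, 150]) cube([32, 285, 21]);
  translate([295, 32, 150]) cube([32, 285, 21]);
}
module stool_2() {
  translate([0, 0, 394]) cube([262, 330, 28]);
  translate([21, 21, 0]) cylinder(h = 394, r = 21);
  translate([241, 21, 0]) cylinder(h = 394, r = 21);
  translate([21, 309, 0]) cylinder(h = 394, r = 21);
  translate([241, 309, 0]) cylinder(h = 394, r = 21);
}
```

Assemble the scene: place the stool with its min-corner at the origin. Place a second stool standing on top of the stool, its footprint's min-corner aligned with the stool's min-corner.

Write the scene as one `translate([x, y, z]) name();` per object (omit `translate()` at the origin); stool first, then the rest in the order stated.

stool();
translate([0, 0, 383]) stool_2();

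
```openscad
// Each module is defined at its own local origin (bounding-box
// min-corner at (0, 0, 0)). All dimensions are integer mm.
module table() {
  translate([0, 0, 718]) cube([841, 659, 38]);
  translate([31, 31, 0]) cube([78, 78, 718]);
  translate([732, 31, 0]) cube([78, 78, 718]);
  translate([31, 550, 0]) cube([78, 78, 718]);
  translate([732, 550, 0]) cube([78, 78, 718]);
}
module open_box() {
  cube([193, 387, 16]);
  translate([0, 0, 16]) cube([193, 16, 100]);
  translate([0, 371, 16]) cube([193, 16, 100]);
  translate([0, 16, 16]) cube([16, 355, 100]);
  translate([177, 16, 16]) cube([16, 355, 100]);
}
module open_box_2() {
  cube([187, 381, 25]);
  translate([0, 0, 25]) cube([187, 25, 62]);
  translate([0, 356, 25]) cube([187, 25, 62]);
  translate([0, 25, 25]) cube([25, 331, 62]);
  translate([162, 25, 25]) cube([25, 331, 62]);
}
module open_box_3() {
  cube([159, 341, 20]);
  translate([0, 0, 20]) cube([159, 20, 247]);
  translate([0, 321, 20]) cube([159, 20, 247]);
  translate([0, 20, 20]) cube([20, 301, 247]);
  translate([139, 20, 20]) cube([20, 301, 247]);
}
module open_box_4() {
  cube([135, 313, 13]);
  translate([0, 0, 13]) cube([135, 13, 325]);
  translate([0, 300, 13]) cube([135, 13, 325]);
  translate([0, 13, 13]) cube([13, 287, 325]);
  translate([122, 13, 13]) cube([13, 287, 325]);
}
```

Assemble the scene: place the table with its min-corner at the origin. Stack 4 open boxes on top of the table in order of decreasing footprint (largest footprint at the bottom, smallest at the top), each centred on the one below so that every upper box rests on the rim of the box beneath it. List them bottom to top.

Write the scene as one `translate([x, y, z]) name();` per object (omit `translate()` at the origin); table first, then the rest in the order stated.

table();
translate([324, 136, 756]) open_box();
translate([327, 139, 872]) open_box_2();
translate([341, 159, 959]) open_box_3();
translate([353, 173, 1226]) open_box_4();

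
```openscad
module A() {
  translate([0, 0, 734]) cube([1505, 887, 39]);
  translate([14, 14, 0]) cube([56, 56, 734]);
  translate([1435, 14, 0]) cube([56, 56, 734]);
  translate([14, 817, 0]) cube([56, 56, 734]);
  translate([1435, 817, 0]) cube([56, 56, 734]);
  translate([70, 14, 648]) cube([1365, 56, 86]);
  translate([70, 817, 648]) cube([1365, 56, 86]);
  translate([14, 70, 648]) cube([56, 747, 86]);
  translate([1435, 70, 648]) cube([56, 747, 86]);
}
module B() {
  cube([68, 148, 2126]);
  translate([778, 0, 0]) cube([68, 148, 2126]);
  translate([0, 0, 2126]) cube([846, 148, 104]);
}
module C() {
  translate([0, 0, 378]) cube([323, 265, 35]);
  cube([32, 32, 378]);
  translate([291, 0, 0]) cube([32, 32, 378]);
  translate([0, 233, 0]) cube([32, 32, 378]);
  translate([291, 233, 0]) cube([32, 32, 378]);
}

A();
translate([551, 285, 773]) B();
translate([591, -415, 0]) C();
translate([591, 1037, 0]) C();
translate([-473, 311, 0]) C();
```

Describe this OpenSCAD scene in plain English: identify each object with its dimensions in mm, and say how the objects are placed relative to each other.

A is a table: top 1505 mm (x) × 887 mm (y), 39 mm thick, upper face at z = 773 mm, on four 56×56 mm square legs, each inset 14 mm from the nearest pair of top edges, running from z = 0 to the bottom of the top. Four apron rails, 56 mm thick and 86 mm tall, run between adjacent legs with their top edges flush with the underside of the top and their outer faces flush with the legs' outer faces.

B is a door frame. The clear opening is 710 mm wide and 2126 mm high. Two 68 mm wide jambs, 148 mm deep, stand either side of the opening from the floor to the top of the opening. A 104 mm thick head sits across the top of both jambs, spanning the full outside width of the frame.

C is a four-legged stool. The seat is 323×265 mm, 35 mm thick, top at z = 413 mm. It stands on four square legs, each 32×32 mm in cross-section, from z = 0 to the seat underside, each flush with a corner of the seat.

The door frame is on top of the table. Three stools sit around the table at the −y, +y, −x sides.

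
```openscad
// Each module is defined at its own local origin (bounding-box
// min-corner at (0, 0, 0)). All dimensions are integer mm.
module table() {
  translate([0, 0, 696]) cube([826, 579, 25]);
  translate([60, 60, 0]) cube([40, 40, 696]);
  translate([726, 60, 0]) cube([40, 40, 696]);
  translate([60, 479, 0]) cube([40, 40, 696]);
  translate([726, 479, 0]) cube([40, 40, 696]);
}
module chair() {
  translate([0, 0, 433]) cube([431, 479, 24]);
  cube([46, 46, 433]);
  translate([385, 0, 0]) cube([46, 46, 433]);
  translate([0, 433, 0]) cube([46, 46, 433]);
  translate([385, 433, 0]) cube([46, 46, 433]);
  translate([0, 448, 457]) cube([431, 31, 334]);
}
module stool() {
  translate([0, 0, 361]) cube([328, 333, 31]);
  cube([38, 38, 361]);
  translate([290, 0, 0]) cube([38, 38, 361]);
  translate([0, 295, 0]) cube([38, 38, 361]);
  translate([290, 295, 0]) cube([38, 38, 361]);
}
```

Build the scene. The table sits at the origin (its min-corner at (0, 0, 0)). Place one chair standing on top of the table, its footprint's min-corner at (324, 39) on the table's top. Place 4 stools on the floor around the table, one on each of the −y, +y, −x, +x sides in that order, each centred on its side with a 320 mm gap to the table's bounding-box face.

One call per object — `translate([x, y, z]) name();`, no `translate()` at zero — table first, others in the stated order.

table();
translate([324, 39, 721]) chair();
translate([249, -653, 0]) stool();
translate([249, 899, 0]) stool();
translate([-648, 123, 0]) stool();
translate([1146, 123, 0]) stool();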